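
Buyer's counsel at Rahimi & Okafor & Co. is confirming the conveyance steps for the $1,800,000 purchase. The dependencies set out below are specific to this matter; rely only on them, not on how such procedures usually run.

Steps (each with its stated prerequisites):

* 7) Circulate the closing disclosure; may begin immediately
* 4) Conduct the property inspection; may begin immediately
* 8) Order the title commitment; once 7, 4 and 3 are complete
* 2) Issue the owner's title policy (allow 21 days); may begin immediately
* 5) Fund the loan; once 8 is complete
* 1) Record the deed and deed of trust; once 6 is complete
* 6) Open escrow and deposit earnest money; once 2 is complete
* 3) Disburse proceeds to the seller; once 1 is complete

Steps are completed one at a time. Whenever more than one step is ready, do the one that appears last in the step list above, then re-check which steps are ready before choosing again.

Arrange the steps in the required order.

2, 6, 1, 3, 4, 7, 8, 5

Nothing is required for 2, 4 and 7. 2 is listed later → 2 first.
Ready: 6, 4 and 7. 6 is listed later → 6.
1, 4 and 7 are all available; 1 is listed later → 1.
Ready: 3, 4 and 7. 3 is listed later → 3.
Now 4 and 7 have their prerequisites met. 4 is listed later, so 4 next.
Next only 7 has its prerequisites met → 7.
That leaves 8 as the only ready step → 8.
That leaves 5 as the only ready step → 5.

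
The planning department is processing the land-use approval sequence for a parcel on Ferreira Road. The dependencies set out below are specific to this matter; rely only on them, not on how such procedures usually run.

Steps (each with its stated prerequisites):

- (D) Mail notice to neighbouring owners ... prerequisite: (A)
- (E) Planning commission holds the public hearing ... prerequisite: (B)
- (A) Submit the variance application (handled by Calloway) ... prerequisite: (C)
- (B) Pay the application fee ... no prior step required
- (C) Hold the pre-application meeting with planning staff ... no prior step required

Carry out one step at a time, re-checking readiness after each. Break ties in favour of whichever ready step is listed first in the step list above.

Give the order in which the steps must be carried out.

(B) (E) (C) (A) (D)

Nothing is required for (B) and (C). (B) is listed earlier → (B) first.
(E) now also ready, so the ready set is {(E), (C)}; (E) is listed earlier → (E).
Next only (C) has its prerequisites met → (C).
That leaves (A) as the only ready step → (A).
(D) is the only step now ready → (D).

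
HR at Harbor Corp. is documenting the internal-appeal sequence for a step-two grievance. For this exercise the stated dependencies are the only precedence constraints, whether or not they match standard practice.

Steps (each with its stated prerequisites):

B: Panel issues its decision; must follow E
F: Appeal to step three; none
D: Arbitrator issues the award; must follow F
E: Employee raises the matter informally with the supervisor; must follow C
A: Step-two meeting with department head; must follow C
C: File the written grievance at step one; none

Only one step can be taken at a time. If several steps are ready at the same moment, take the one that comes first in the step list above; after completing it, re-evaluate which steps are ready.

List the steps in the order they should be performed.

Nothing is required for F and C. F is listed earlier → F first.
D and C are both available; D is listed earlier → D.
That leaves C as the only ready step → C.
E and A are both available; E is listed earlier → E.
Ready: B and A. B is listed earlier → B.
A needed C, now all done → A.

F, D, C, E, B, A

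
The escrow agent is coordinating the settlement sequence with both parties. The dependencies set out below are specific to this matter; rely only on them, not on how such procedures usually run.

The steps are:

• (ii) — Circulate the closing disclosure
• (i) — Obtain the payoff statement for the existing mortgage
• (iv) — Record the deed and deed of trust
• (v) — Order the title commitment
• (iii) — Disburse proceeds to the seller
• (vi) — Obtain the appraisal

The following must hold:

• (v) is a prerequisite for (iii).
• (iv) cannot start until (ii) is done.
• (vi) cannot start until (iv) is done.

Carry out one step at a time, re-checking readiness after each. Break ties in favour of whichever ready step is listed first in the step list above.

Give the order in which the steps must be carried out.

(ii), (i) and (v) have no prerequisites; (ii) is listed earlier, so (ii) is first.
(iv) now also ready, so the ready set is {(i), (iv), (v)}; (i) is listed earlier → (i).
(iv) and (v) are both available; (iv) is listed earlier → (iv).
Ready: (v) and (vi). (v) is listed earlier → (v).
Now (iii) and (vi) have their prerequisites met. (iii) is listed earlier, so (iii) next.
(vi) is the only step now ready → (vi).

(ii) (i) (iv) (v) (iii) (vi)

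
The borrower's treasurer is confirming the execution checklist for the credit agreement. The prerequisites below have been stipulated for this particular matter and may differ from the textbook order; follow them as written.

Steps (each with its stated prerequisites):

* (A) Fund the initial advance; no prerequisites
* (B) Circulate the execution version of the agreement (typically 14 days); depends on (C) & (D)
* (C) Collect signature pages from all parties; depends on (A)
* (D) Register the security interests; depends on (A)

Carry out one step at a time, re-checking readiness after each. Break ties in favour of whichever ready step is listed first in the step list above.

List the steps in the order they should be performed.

(A) is the only step with nothing outstanding, so it goes first.
Ready: (C) and (D). (C) is listed earlier → (C).
(D) is the only step now ready → (D).
That leaves (B) as the only ready step → (B).

(A) → (C) → (D) → (B)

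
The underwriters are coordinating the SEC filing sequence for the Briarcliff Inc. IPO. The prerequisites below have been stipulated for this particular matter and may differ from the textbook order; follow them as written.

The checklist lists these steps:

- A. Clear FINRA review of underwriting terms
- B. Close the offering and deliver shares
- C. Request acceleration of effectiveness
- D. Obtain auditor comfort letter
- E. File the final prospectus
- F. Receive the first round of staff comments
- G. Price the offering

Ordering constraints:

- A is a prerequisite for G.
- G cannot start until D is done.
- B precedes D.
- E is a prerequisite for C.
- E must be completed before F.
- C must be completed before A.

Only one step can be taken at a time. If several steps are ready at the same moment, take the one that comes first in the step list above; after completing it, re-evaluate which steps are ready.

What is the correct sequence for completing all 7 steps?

B D E C A F G

B and E have no prerequisites; B is listed earlier, so B is first.
D and E are both available; D is listed earlier → D.
E is the only step now ready → E.
Now C and F have their prerequisites met. C is listed earlier, so C next.
Ready: A and F. A is listed earlier → A.
Ready: F and G. F is listed earlier → F.
G needed A and D, now all done → G.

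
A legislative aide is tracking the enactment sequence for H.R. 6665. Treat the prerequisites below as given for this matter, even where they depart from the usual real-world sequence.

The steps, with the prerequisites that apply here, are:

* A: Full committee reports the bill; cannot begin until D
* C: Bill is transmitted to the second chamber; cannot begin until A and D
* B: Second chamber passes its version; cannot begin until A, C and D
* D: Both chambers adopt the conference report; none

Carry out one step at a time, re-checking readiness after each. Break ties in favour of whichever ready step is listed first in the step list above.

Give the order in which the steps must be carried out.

D, A, C, B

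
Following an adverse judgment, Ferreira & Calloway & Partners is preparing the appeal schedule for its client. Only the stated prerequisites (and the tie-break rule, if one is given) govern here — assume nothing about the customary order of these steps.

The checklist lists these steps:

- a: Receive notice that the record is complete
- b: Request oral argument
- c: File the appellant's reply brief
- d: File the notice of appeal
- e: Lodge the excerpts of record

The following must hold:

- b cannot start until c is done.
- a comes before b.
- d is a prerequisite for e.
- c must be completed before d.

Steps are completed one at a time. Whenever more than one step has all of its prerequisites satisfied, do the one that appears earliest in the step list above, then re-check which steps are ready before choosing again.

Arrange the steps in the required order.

a and c have no prerequisites; a is listed earlier, so a is first.
That leaves c as the only ready step → c.
Ready: b and d. b is listed earlier → b.
That leaves d as the only ready step → d.
Next only e has its prerequisites met → e.

a c b d e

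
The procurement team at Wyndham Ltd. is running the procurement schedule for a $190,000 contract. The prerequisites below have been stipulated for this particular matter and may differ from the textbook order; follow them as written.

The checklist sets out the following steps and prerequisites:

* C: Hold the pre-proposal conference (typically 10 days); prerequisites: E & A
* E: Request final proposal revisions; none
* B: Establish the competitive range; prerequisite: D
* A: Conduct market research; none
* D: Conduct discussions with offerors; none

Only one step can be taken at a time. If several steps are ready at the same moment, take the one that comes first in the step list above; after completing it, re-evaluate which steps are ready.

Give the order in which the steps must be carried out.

E, A, C, D, B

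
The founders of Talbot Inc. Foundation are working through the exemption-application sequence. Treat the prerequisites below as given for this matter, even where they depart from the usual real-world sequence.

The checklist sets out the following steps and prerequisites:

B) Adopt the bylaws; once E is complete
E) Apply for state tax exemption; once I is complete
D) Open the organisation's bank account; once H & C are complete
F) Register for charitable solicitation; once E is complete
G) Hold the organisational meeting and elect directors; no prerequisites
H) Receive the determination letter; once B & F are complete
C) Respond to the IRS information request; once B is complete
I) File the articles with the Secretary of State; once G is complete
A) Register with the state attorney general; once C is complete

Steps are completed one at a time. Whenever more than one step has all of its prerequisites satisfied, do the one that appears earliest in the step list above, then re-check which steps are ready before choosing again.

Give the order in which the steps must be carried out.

G I E B F H C D A

G has no prerequisites → G first.
Next only I has its prerequisites met → I.
That leaves E as the only ready step → E.
Now B and F have their prerequisites met. B is listed earlier, so B next.
Ready: F and C. F is listed earlier → F.
Ready: H and C. H is listed earlier → H.
Next only C has its prerequisites met → C.
Now D and A have their prerequisites met. D is listed earlier, so D next.
That leaves A as the only ready step → A.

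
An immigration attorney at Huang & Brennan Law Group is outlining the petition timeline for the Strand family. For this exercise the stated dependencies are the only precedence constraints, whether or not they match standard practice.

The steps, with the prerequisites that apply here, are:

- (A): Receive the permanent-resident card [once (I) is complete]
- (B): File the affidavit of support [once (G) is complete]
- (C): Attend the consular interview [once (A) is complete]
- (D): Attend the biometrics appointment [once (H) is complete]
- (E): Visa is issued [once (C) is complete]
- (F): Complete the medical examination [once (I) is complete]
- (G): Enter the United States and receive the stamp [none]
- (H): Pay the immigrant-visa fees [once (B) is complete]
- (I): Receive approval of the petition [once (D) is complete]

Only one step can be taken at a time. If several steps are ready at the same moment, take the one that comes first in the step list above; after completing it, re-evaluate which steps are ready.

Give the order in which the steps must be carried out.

(G) → (B) → (H) → (D) → (I) → (A) → (C) → (E) → (F)

Only (G) has no prerequisites, so it is first.
(B) needed (G), now all done → (B).
(H) needed (B), now all done → (H).
That leaves (D) as the only ready step → (D).
That leaves (I) as the only ready step → (I).
Now (A) and (F) have their prerequisites met. (A) is listed earlier, so (A) next.
(C) now also ready, so the ready set is {(C), (F)}; (C) is listed earlier → (C).
(E) now also ready, so the ready set is {(E), (F)}; (E) is listed earlier → (E).
(F) needed (I), now all done → (F).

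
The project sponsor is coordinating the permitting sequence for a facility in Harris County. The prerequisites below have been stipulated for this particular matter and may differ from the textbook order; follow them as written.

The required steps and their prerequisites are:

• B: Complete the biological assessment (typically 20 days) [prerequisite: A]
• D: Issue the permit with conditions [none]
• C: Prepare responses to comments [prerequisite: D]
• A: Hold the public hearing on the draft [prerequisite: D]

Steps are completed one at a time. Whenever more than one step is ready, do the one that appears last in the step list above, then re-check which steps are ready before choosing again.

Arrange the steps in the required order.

D → A → C → B

D has no prerequisites → D first.
Ready: A and C. A is listed later → A.
C and B are both available; C is listed later → C.
B needed A, now all done → B.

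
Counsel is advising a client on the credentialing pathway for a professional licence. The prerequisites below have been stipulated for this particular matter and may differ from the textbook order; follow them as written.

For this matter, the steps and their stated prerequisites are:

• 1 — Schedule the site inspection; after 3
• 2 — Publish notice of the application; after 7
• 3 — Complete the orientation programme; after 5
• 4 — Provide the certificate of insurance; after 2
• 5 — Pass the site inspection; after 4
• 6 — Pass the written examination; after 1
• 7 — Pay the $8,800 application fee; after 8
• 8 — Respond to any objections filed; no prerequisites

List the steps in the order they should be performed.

8 has no prerequisites → 8 first.
Next only 7 has its prerequisites met → 7.
2 is the only step now ready → 2.
4 needed 2, now all done → 4.
5 needed 4, now all done → 5.
3 needed 5, now all done → 3.
Next only 1 has its prerequisites met → 1.
6 needed 1, now all done → 6.

8, 7, 2, 4, 5, 3, 1, 6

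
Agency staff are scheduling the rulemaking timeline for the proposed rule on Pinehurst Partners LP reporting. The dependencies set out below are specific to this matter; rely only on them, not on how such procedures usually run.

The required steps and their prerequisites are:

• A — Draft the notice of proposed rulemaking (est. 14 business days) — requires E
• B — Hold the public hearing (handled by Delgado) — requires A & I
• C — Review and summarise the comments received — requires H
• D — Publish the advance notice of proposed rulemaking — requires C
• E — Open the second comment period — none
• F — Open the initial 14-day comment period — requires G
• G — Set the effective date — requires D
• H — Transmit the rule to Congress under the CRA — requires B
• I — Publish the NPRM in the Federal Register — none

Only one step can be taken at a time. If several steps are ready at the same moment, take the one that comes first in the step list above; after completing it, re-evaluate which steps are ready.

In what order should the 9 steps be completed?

E, A, I, B, H, C, D, G, F

Nothing is required for E and I. E is listed earlier → E first.
A and I are both available; A is listed earlier → A.
Next only I has its prerequisites met → I.
Next only B has its prerequisites met → B.
H needed B, now all done → H.
That leaves C as the only ready step → C.
D is the only step now ready → D.
G needed D, now all done → G.
F is the only step now ready → F.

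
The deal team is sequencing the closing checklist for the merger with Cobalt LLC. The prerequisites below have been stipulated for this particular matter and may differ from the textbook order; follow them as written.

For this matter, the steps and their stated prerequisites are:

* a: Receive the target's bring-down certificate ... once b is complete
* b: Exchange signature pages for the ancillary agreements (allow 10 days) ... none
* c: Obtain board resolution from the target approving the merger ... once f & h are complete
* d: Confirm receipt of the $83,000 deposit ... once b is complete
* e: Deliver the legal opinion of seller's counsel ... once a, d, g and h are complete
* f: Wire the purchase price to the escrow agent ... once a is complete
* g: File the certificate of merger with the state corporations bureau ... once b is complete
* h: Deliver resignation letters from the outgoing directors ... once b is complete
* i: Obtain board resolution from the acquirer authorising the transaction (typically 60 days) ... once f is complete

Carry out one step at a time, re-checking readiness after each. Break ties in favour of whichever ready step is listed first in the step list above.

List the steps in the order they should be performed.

b a d f g h c e i

b is the only step with nothing outstanding, so it goes first.
Now a, d, g and h have their prerequisites met. a is listed earlier, so a next.
f now also ready, so the ready set is {d, f, g, h}; d is listed earlier → d.
f, g and h are all available; f is listed earlier → f.
i now also ready, so the ready set is {g, h, i}; g is listed earlier → g.
h and i are both available; h is listed earlier → h.
Ready: c, e and i. c is listed earlier → c.
e and i are both available; e is listed earlier → e.
That leaves i as the only ready step → i.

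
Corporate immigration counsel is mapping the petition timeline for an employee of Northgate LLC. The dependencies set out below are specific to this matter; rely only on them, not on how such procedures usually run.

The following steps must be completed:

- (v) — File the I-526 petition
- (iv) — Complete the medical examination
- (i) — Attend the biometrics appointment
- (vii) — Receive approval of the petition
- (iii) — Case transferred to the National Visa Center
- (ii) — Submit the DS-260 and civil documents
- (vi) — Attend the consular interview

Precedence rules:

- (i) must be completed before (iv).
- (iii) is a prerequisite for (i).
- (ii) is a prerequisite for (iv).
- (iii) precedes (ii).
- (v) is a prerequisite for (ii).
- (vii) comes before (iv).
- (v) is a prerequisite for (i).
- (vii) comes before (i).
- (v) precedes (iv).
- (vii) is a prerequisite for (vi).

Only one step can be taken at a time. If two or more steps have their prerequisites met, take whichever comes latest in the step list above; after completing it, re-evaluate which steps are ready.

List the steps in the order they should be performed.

Nothing is required for (iii), (vii) and (v). (iii) is listed later → (iii) first.
(vii) and (v) are both available; (vii) is listed later → (vii).
(vi) and (v) are both available; (vi) is listed later → (vi).
Next only (v) has its prerequisites met → (v).
Ready: (ii) and (i). (ii) is listed later → (ii).
(i) is the only step now ready → (i).
Next only (iv) has its prerequisites met → (iv).

(iii), (vii), (vi), (v), (ii), (i), (iv)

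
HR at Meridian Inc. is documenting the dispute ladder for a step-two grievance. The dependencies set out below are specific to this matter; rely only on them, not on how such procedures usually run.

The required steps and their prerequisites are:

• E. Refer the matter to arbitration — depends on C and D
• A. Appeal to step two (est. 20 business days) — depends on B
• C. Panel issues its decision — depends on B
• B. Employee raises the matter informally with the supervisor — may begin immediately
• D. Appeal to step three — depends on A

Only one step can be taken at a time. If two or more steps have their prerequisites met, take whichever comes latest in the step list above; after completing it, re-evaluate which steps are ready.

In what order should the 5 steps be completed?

B is the only step with nothing outstanding, so it goes first.
C and A are both available; C is listed later → C.
That leaves A as the only ready step → A.
Next only D has its prerequisites met → D.
Next only E has its prerequisites met → E.

B C A D E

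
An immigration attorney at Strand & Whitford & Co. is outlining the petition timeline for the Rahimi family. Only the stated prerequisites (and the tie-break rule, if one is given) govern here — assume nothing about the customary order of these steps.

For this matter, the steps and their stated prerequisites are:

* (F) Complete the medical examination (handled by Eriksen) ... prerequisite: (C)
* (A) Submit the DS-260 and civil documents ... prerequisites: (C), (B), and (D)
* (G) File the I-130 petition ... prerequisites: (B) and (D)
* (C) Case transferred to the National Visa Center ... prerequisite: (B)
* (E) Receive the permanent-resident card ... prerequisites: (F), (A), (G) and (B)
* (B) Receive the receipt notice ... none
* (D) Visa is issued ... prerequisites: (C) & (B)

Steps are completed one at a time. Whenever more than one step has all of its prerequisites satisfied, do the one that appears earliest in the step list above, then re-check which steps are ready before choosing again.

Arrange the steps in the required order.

(B), (C), (F), (D), (A), (G), (E)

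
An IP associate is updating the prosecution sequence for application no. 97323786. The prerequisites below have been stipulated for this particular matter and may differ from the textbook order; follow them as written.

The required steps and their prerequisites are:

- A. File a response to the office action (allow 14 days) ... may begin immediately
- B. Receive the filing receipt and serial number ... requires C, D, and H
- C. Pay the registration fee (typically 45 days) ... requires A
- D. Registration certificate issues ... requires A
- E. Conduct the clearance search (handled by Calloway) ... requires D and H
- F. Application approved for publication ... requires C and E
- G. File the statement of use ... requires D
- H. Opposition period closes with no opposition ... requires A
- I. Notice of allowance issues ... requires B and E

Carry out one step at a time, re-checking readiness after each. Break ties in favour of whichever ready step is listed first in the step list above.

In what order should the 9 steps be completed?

Only A has no prerequisites, so it is first.
Now C, D and H have their prerequisites met. C is listed earlier, so C next.
Now D and H have their prerequisites met. D is listed earlier, so D next.
G now also ready, so the ready set is {G, H}; G is listed earlier → G.
H is the only step now ready → H.
Ready: B and E. B is listed earlier → B.
Next only E has its prerequisites met → E.
Ready: F and I. F is listed earlier → F.
I needed B and E, now all done → I.

A C D G H B E F I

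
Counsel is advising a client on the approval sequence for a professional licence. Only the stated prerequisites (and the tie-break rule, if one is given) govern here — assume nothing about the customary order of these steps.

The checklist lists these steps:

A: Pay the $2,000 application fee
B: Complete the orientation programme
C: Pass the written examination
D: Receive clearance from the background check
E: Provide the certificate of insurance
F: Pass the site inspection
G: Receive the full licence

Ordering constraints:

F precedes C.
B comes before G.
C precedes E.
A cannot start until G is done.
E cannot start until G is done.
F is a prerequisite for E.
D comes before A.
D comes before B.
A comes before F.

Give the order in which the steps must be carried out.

D is the only step with nothing outstanding, so it goes first.
B is the only step now ready → B.
G needed B, now all done → G.
A is the only step now ready → A.
That leaves F as the only ready step → F.
C is the only step now ready → C.
Next only E has its prerequisites met → E.

D B G A F C E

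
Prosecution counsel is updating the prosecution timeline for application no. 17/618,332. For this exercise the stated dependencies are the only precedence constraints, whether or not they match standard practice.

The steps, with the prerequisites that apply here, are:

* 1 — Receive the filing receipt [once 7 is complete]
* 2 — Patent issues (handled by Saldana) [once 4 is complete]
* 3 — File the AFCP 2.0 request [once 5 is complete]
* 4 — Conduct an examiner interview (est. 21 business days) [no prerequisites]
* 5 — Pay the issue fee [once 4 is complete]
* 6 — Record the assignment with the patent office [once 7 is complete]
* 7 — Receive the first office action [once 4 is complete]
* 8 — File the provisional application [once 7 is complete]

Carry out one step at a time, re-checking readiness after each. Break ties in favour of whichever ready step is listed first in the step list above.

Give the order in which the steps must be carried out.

4 2 5 3 7 1 6 8

4 is the only step with nothing outstanding, so it goes first.
Now 2, 5 and 7 have their prerequisites met. 2 is listed earlier, so 2 next.
Now 5 and 7 have their prerequisites met. 5 is listed earlier, so 5 next.
3 now also ready, so the ready set is {3, 7}; 3 is listed earlier → 3.
That leaves 7 as the only ready step → 7.
1, 6 and 8 are all available; 1 is listed earlier → 1.
Ready: 6 and 8. 6 is listed earlier → 6.
Next only 8 has its prerequisites met → 8.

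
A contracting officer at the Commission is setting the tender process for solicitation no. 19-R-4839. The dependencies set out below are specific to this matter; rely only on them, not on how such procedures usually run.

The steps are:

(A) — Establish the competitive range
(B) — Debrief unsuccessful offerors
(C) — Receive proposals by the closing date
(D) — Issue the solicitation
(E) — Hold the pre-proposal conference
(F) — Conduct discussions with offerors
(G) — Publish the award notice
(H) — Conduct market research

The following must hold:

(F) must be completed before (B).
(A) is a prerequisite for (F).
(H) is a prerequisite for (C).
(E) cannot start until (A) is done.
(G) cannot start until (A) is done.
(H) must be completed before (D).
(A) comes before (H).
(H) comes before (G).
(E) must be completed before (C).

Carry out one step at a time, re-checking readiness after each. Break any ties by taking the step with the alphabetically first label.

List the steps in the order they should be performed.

(A), (E), (F), (B), (H), (C), (D), (G)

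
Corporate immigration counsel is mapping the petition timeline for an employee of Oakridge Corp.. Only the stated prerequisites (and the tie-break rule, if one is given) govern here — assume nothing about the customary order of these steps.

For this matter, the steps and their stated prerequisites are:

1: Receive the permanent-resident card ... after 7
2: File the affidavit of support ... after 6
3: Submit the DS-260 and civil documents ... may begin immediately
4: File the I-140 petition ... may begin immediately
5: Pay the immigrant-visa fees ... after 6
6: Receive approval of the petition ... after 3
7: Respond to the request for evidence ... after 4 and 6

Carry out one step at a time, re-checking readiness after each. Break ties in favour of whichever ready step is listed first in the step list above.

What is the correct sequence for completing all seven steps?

3 → 4 → 6 → 2 → 5 → 7 → 1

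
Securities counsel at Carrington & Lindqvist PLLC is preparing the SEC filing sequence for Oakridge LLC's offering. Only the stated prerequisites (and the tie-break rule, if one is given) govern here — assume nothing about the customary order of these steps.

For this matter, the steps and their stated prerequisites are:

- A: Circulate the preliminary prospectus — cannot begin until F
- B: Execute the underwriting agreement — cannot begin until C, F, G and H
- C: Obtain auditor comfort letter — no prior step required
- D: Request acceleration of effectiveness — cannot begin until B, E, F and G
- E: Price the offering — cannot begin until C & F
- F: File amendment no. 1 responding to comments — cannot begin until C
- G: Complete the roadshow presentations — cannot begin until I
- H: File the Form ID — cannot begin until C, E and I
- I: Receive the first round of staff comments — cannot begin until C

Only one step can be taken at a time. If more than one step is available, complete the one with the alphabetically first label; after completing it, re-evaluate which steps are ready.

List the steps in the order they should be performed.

C, F, A, E, I, G, H, B, D

Only C has no prerequisites, so it is first.
Now F and I have their prerequisites met. F has the earlier label, so F next.
A and E now also ready, so the ready set is {A, E, I}; A has the earlier label → A.
E and I are both available; E has the earlier label → E.
I needed C, now all done → I.
Now G and H have their prerequisites met. G has the earlier label, so G next.
That leaves H as the only ready step → H.
B needed C, F, G and H, now all done → B.
D is the only step now ready → D.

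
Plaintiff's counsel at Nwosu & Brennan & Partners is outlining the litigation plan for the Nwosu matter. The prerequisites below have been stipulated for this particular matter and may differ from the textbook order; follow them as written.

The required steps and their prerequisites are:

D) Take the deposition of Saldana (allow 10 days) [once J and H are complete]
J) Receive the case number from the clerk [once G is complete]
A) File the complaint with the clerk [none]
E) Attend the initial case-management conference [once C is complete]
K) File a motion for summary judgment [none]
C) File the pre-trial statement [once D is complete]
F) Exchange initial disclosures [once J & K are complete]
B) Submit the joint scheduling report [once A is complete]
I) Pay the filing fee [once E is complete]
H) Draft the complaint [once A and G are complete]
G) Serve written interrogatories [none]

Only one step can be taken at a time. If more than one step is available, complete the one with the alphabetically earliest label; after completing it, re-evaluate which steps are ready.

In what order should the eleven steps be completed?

A, G and K have no prerequisites; A has the earlier label, so A is first.
B, G and K are all available; B has the earlier label → B.
Ready: G and K. G has the earlier label → G.
H, J and K are all available; H has the earlier label → H.
Now J and K have their prerequisites met. J has the earlier label, so J next.
D now also ready, so the ready set is {D, K}; D has the earlier label → D.
C and K are both available; C has the earlier label → C.
Now E and K have their prerequisites met. E has the earlier label, so E next.
Now I and K have their prerequisites met. I has the earlier label, so I next.
Next only K has its prerequisites met → K.
F needed J and K, now all done → F.

A B G H J D C E I K F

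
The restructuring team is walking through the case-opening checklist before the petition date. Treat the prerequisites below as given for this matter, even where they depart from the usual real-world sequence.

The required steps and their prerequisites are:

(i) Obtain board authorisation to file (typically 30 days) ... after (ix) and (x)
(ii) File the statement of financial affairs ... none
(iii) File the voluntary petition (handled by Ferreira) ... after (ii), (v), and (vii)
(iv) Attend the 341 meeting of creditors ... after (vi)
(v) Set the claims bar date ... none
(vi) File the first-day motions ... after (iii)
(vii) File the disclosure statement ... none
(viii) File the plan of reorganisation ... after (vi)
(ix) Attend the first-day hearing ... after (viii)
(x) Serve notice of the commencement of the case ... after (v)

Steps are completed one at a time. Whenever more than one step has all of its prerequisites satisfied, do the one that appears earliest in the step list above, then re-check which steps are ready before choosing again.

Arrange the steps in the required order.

(ii), (v) and (vii) have no prerequisites; (ii) is listed earlier, so (ii) is first.
Ready: (v) and (vii). (v) is listed earlier → (v).
Ready: (vii) and (x). (vii) is listed earlier → (vii).
Ready: (iii) and (x). (iii) is listed earlier → (iii).
Ready: (vi) and (x). (vi) is listed earlier → (vi).
Ready: (iv), (viii) and (x). (iv) is listed earlier → (iv).
(viii) and (x) are both available; (viii) is listed earlier → (viii).
(ix) now also ready, so the ready set is {(ix), (x)}; (ix) is listed earlier → (ix).
(x) is the only step now ready → (x).
(i) is the only step now ready → (i).

(ii) → (v) → (vii) → (iii) → (vi) → (iv) → (viii) → (ix) → (x) → (i)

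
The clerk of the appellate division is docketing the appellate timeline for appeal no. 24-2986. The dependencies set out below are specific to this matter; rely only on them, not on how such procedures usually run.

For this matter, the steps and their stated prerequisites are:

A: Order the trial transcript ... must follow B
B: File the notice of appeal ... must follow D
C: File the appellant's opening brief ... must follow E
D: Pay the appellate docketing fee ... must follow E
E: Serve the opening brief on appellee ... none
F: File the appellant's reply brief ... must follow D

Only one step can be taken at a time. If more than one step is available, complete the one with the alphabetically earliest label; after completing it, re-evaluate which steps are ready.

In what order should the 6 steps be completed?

E C D B A F

E is the only step with nothing outstanding, so it goes first.
Now C and D have their prerequisites met. C has the earlier label, so C next.
D needed E, now all done → D.
B and F are both available; B has the earlier label → B.
Ready: A and F. A has the earlier label → A.
F needed D, now all done → F.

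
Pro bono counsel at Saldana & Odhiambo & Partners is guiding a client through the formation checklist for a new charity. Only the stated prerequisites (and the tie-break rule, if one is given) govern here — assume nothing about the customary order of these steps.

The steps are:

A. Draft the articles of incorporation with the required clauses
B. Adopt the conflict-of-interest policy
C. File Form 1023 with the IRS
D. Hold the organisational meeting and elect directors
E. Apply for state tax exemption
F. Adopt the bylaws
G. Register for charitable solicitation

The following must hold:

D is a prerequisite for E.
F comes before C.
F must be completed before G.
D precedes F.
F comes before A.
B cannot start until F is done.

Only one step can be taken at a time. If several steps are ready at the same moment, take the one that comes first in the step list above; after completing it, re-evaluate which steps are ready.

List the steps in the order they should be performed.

D E F A B C G

Only D has no prerequisites, so it is first.
Ready: E and F. E is listed earlier → E.
F needed D, now all done → F.
Ready: A, B, C and G. A is listed earlier → A.
Ready: B, C and G. B is listed earlier → B.
Now C and G have their prerequisites met. C is listed earlier, so C next.
G needed F, now all done → G.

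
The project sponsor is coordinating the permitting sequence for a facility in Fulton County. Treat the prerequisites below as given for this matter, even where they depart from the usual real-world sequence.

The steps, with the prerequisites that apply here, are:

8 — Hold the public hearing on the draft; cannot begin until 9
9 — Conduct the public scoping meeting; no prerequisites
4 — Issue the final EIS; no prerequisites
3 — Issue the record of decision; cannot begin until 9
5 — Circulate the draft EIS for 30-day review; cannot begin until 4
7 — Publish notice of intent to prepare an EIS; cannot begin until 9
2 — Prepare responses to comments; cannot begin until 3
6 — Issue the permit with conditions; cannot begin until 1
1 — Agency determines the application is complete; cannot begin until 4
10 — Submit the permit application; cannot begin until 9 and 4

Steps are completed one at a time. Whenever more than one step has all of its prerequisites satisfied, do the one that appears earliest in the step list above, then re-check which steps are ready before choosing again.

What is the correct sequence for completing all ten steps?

9, 8, 4, 3, 5, 7, 2, 1, 6, 10

Nothing is required for 9 and 4. 9 is listed earlier → 9 first.
8, 3 and 7 now also ready, so the ready set is {8, 4, 3, 7}; 8 is listed earlier → 8.
4, 3 and 7 are all available; 4 is listed earlier → 4.
3, 5, 7, 1 and 10 are all available; 3 is listed earlier → 3.
5, 7, 2, 1 and 10 are all available; 5 is listed earlier → 5.
7, 2, 1 and 10 are all available; 7 is listed earlier → 7.
Now 2, 1 and 10 have their prerequisites met. 2 is listed earlier, so 2 next.
Now 1 and 10 have their prerequisites met. 1 is listed earlier, so 1 next.
6 now also ready, so the ready set is {6, 10}; 6 is listed earlier → 6.
That leaves 10 as the only ready step → 10.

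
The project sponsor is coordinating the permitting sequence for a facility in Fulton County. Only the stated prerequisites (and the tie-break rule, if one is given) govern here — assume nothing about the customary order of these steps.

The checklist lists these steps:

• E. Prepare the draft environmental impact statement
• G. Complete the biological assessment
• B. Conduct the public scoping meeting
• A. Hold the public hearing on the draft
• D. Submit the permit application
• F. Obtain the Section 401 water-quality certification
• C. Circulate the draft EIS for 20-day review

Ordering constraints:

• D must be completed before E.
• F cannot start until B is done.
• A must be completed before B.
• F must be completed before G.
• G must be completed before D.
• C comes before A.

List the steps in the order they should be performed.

C has no prerequisites → C first.
A needed C, now all done → A.
B needed A, now all done → B.
F needed B, now all done → F.
G is the only step now ready → G.
Next only D has its prerequisites met → D.
That leaves E as the only ready step → E.

C, A, B, F, G, D, E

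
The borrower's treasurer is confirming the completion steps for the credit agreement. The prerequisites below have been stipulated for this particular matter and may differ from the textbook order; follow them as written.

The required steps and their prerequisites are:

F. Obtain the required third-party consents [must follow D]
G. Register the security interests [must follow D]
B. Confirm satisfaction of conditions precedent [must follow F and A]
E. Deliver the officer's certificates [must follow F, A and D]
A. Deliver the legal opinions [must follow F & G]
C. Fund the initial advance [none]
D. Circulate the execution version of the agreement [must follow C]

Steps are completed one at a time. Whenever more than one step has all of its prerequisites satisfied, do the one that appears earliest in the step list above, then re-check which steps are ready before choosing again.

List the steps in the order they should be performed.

C is the only step with nothing outstanding, so it goes first.
D needed C, now all done → D.
Ready: F and G. F is listed earlier → F.
G is the only step now ready → G.
Next only A has its prerequisites met → A.
B and E are both available; B is listed earlier → B.
Next only E has its prerequisites met → E.

C → D → F → G → A → B → E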